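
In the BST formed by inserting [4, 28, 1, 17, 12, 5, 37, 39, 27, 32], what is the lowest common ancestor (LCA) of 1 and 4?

Tree insertion order: [4, 28, 1, 17, 12, 5, 37, 39, 27, 32]
Tree (level-order array): [4, 1, 28, None, None, 17, 37, 12, 27, 32, 39, 5]
In a BST, the LCA of p=1, q=4 is the first node v on the
root-to-leaf path with p <= v <= q (go left if both < v, right if both > v).
Walk from root:
  at 4: 1 <= 4 <= 4, this is the LCA
LCA = 4


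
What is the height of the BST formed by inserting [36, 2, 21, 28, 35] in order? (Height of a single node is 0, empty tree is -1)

Insertion order: [36, 2, 21, 28, 35]
Tree (level-order array): [36, 2, None, None, 21, None, 28, None, 35]
Compute height bottom-up (empty subtree = -1):
  height(35) = 1 + max(-1, -1) = 0
  height(28) = 1 + max(-1, 0) = 1
  height(21) = 1 + max(-1, 1) = 2
  height(2) = 1 + max(-1, 2) = 3
  height(36) = 1 + max(3, -1) = 4
Height = 4


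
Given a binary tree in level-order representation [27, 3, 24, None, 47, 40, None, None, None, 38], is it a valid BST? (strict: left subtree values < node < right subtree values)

Level-order array: [27, 3, 24, None, 47, 40, None, None, None, 38]
Validate using subtree bounds (lo, hi): at each node, require lo < value < hi,
then recurse left with hi=value and right with lo=value.
Preorder trace (stopping at first violation):
  at node 27 with bounds (-inf, +inf): OK
  at node 3 with bounds (-inf, 27): OK
  at node 47 with bounds (3, 27): VIOLATION
Node 47 violates its bound: not (3 < 47 < 27).
Result: Not a valid BST


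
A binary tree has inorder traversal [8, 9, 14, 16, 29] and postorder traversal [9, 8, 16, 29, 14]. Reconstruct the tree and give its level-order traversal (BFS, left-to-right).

Inorder:   [8, 9, 14, 16, 29]
Postorder: [9, 8, 16, 29, 14]
Algorithm: postorder visits root last, so walk postorder right-to-left;
each value is the root of the current inorder slice — split it at that
value, recurse on the right subtree first, then the left.
Recursive splits:
  root=14; inorder splits into left=[8, 9], right=[16, 29]
  root=29; inorder splits into left=[16], right=[]
  root=16; inorder splits into left=[], right=[]
  root=8; inorder splits into left=[], right=[9]
  root=9; inorder splits into left=[], right=[]
Reconstructed level-order: [14, 8, 29, 9, 16]


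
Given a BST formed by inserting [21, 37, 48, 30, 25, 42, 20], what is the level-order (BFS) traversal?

Tree insertion order: [21, 37, 48, 30, 25, 42, 20]
Tree (level-order array): [21, 20, 37, None, None, 30, 48, 25, None, 42]
BFS from the root, enqueuing left then right child of each popped node:
  queue [21] -> pop 21, enqueue [20, 37], visited so far: [21]
  queue [20, 37] -> pop 20, enqueue [none], visited so far: [21, 20]
  queue [37] -> pop 37, enqueue [30, 48], visited so far: [21, 20, 37]
  queue [30, 48] -> pop 30, enqueue [25], visited so far: [21, 20, 37, 30]
  queue [48, 25] -> pop 48, enqueue [42], visited so far: [21, 20, 37, 30, 48]
  queue [25, 42] -> pop 25, enqueue [none], visited so far: [21, 20, 37, 30, 48, 25]
  queue [42] -> pop 42, enqueue [none], visited so far: [21, 20, 37, 30, 48, 25, 42]
Result: [21, 20, 37, 30, 48, 25, 42]


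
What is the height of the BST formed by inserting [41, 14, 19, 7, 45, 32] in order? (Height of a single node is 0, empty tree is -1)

Insertion order: [41, 14, 19, 7, 45, 32]
Tree (level-order array): [41, 14, 45, 7, 19, None, None, None, None, None, 32]
Compute height bottom-up (empty subtree = -1):
  height(7) = 1 + max(-1, -1) = 0
  height(32) = 1 + max(-1, -1) = 0
  height(19) = 1 + max(-1, 0) = 1
  height(14) = 1 + max(0, 1) = 2
  height(45) = 1 + max(-1, -1) = 0
  height(41) = 1 + max(2, 0) = 3
Height = 3


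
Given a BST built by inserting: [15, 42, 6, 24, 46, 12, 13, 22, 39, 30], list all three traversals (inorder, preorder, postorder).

Tree insertion order: [15, 42, 6, 24, 46, 12, 13, 22, 39, 30]
Tree (level-order array): [15, 6, 42, None, 12, 24, 46, None, 13, 22, 39, None, None, None, None, None, None, 30]
Inorder (L, root, R): [6, 12, 13, 15, 22, 24, 30, 39, 42, 46]
Preorder (root, L, R): [15, 6, 12, 13, 42, 24, 22, 39, 30, 46]
Postorder (L, R, root): [13, 12, 6, 22, 30, 39, 24, 46, 42, 15]


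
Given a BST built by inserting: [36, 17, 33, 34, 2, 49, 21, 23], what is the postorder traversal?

Tree insertion order: [36, 17, 33, 34, 2, 49, 21, 23]
Tree (level-order array): [36, 17, 49, 2, 33, None, None, None, None, 21, 34, None, 23]
Postorder traversal: [2, 23, 21, 34, 33, 17, 49, 36]


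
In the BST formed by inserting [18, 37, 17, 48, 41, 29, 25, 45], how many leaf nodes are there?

Tree built from: [18, 37, 17, 48, 41, 29, 25, 45]
Tree (level-order array): [18, 17, 37, None, None, 29, 48, 25, None, 41, None, None, None, None, 45]
Rule: A leaf has 0 children.
Per-node child counts:
  node 18: 2 child(ren)
  node 17: 0 child(ren)
  node 37: 2 child(ren)
  node 29: 1 child(ren)
  node 25: 0 child(ren)
  node 48: 1 child(ren)
  node 41: 1 child(ren)
  node 45: 0 child(ren)
Matching nodes: [17, 25, 45]
Count of leaf nodes: 3


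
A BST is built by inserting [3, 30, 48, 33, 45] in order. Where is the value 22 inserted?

Starting tree (level order): [3, None, 30, None, 48, 33, None, None, 45]
Insertion path: 3 -> 30
Result: insert 22 as left child of 30
Final tree (level order): [3, None, 30, 22, 48, None, None, 33, None, None, 45]


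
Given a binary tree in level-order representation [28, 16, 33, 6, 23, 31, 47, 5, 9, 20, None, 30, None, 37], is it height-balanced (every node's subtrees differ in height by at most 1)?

Tree (level-order array): [28, 16, 33, 6, 23, 31, 47, 5, 9, 20, None, 30, None, 37]
Definition: a tree is height-balanced if, at every node, |h(left) - h(right)| <= 1 (empty subtree has height -1).
Bottom-up per-node check:
  node 5: h_left=-1, h_right=-1, diff=0 [OK], height=0
  node 9: h_left=-1, h_right=-1, diff=0 [OK], height=0
  node 6: h_left=0, h_right=0, diff=0 [OK], height=1
  node 20: h_left=-1, h_right=-1, diff=0 [OK], height=0
  node 23: h_left=0, h_right=-1, diff=1 [OK], height=1
  node 16: h_left=1, h_right=1, diff=0 [OK], height=2
  node 30: h_left=-1, h_right=-1, diff=0 [OK], height=0
  node 31: h_left=0, h_right=-1, diff=1 [OK], height=1
  node 37: h_left=-1, h_right=-1, diff=0 [OK], height=0
  node 47: h_left=0, h_right=-1, diff=1 [OK], height=1
  node 33: h_left=1, h_right=1, diff=0 [OK], height=2
  node 28: h_left=2, h_right=2, diff=0 [OK], height=3
All nodes satisfy the balance condition.
Result: Balanced


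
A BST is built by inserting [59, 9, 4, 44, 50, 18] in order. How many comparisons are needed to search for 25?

Search path for 25: 59 -> 9 -> 44 -> 18
Found: False
Comparisons: 4


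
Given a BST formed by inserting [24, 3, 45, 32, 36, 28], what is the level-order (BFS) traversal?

Tree insertion order: [24, 3, 45, 32, 36, 28]
Tree (level-order array): [24, 3, 45, None, None, 32, None, 28, 36]
BFS from the root, enqueuing left then right child of each popped node:
  queue [24] -> pop 24, enqueue [3, 45], visited so far: [24]
  queue [3, 45] -> pop 3, enqueue [none], visited so far: [24, 3]
  queue [45] -> pop 45, enqueue [32], visited so far: [24, 3, 45]
  queue [32] -> pop 32, enqueue [28, 36], visited so far: [24, 3, 45, 32]
  queue [28, 36] -> pop 28, enqueue [none], visited so far: [24, 3, 45, 32, 28]
  queue [36] -> pop 36, enqueue [none], visited so far: [24, 3, 45, 32, 28, 36]
Result: [24, 3, 45, 32, 28, 36]


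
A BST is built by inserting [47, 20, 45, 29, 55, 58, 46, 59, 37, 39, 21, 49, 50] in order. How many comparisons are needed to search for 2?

Search path for 2: 47 -> 20
Found: False
Comparisons: 2


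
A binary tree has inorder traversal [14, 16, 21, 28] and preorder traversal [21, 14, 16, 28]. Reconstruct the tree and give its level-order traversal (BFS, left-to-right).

Inorder:  [14, 16, 21, 28]
Preorder: [21, 14, 16, 28]
Algorithm: preorder visits root first, so consume preorder in order;
for each root, split the current inorder slice at that value into
left-subtree inorder and right-subtree inorder, then recurse.
Recursive splits:
  root=21; inorder splits into left=[14, 16], right=[28]
  root=14; inorder splits into left=[], right=[16]
  root=16; inorder splits into left=[], right=[]
  root=28; inorder splits into left=[], right=[]
Reconstructed level-order: [21, 14, 28, 16]


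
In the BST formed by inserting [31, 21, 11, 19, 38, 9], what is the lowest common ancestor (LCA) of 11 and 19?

Tree insertion order: [31, 21, 11, 19, 38, 9]
Tree (level-order array): [31, 21, 38, 11, None, None, None, 9, 19]
In a BST, the LCA of p=11, q=19 is the first node v on the
root-to-leaf path with p <= v <= q (go left if both < v, right if both > v).
Walk from root:
  at 31: both 11 and 19 < 31, go left
  at 21: both 11 and 19 < 21, go left
  at 11: 11 <= 11 <= 19, this is the LCA
LCA = 11


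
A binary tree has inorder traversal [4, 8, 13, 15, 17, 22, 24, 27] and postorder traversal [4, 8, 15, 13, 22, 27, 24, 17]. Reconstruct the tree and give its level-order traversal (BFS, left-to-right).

Inorder:   [4, 8, 13, 15, 17, 22, 24, 27]
Postorder: [4, 8, 15, 13, 22, 27, 24, 17]
Algorithm: postorder visits root last, so walk postorder right-to-left;
each value is the root of the current inorder slice — split it at that
value, recurse on the right subtree first, then the left.
Recursive splits:
  root=17; inorder splits into left=[4, 8, 13, 15], right=[22, 24, 27]
  root=24; inorder splits into left=[22], right=[27]
  root=27; inorder splits into left=[], right=[]
  root=22; inorder splits into left=[], right=[]
  root=13; inorder splits into left=[4, 8], right=[15]
  root=15; inorder splits into left=[], right=[]
  root=8; inorder splits into left=[4], right=[]
  root=4; inorder splits into left=[], right=[]
Reconstructed level-order: [17, 13, 24, 8, 15, 22, 27, 4]


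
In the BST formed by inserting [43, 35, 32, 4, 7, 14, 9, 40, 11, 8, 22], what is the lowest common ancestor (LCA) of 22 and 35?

Tree insertion order: [43, 35, 32, 4, 7, 14, 9, 40, 11, 8, 22]
Tree (level-order array): [43, 35, None, 32, 40, 4, None, None, None, None, 7, None, 14, 9, 22, 8, 11]
In a BST, the LCA of p=22, q=35 is the first node v on the
root-to-leaf path with p <= v <= q (go left if both < v, right if both > v).
Walk from root:
  at 43: both 22 and 35 < 43, go left
  at 35: 22 <= 35 <= 35, this is the LCA
LCA = 35


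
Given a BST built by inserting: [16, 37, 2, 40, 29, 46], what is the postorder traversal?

Tree insertion order: [16, 37, 2, 40, 29, 46]
Tree (level-order array): [16, 2, 37, None, None, 29, 40, None, None, None, 46]
Postorder traversal: [2, 29, 46, 40, 37, 16]


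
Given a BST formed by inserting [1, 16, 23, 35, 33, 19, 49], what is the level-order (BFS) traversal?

Tree insertion order: [1, 16, 23, 35, 33, 19, 49]
Tree (level-order array): [1, None, 16, None, 23, 19, 35, None, None, 33, 49]
BFS from the root, enqueuing left then right child of each popped node:
  queue [1] -> pop 1, enqueue [16], visited so far: [1]
  queue [16] -> pop 16, enqueue [23], visited so far: [1, 16]
  queue [23] -> pop 23, enqueue [19, 35], visited so far: [1, 16, 23]
  queue [19, 35] -> pop 19, enqueue [none], visited so far: [1, 16, 23, 19]
  queue [35] -> pop 35, enqueue [33, 49], visited so far: [1, 16, 23, 19, 35]
  queue [33, 49] -> pop 33, enqueue [none], visited so far: [1, 16, 23, 19, 35, 33]
  queue [49] -> pop 49, enqueue [none], visited so far: [1, 16, 23, 19, 35, 33, 49]
Result: [1, 16, 23, 19, 35, 33, 49]


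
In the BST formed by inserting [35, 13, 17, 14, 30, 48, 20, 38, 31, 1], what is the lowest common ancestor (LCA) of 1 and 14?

Tree insertion order: [35, 13, 17, 14, 30, 48, 20, 38, 31, 1]
Tree (level-order array): [35, 13, 48, 1, 17, 38, None, None, None, 14, 30, None, None, None, None, 20, 31]
In a BST, the LCA of p=1, q=14 is the first node v on the
root-to-leaf path with p <= v <= q (go left if both < v, right if both > v).
Walk from root:
  at 35: both 1 and 14 < 35, go left
  at 13: 1 <= 13 <= 14, this is the LCA
LCA = 13


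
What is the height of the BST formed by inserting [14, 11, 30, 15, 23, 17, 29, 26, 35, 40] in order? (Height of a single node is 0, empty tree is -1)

Insertion order: [14, 11, 30, 15, 23, 17, 29, 26, 35, 40]
Tree (level-order array): [14, 11, 30, None, None, 15, 35, None, 23, None, 40, 17, 29, None, None, None, None, 26]
Compute height bottom-up (empty subtree = -1):
  height(11) = 1 + max(-1, -1) = 0
  height(17) = 1 + max(-1, -1) = 0
  height(26) = 1 + max(-1, -1) = 0
  height(29) = 1 + max(0, -1) = 1
  height(23) = 1 + max(0, 1) = 2
  height(15) = 1 + max(-1, 2) = 3
  height(40) = 1 + max(-1, -1) = 0
  height(35) = 1 + max(-1, 0) = 1
  height(30) = 1 + max(3, 1) = 4
  height(14) = 1 + max(0, 4) = 5
Height = 5


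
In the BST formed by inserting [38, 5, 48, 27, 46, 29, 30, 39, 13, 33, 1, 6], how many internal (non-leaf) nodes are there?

Tree built from: [38, 5, 48, 27, 46, 29, 30, 39, 13, 33, 1, 6]
Tree (level-order array): [38, 5, 48, 1, 27, 46, None, None, None, 13, 29, 39, None, 6, None, None, 30, None, None, None, None, None, 33]
Rule: An internal node has at least one child.
Per-node child counts:
  node 38: 2 child(ren)
  node 5: 2 child(ren)
  node 1: 0 child(ren)
  node 27: 2 child(ren)
  node 13: 1 child(ren)
  node 6: 0 child(ren)
  node 29: 1 child(ren)
  node 30: 1 child(ren)
  node 33: 0 child(ren)
  node 48: 1 child(ren)
  node 46: 1 child(ren)
  node 39: 0 child(ren)
Matching nodes: [38, 5, 27, 13, 29, 30, 48, 46]
Count of internal (non-leaf) nodes: 8


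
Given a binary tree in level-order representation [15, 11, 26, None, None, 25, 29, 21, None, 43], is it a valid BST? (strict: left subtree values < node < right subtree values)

Level-order array: [15, 11, 26, None, None, 25, 29, 21, None, 43]
Validate using subtree bounds (lo, hi): at each node, require lo < value < hi,
then recurse left with hi=value and right with lo=value.
Preorder trace (stopping at first violation):
  at node 15 with bounds (-inf, +inf): OK
  at node 11 with bounds (-inf, 15): OK
  at node 26 with bounds (15, +inf): OK
  at node 25 with bounds (15, 26): OK
  at node 21 with bounds (15, 25): OK
  at node 29 with bounds (26, +inf): OK
  at node 43 with bounds (26, 29): VIOLATION
Node 43 violates its bound: not (26 < 43 < 29).
Result: Not a valid BST


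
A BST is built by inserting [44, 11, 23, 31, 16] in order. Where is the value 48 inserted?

Starting tree (level order): [44, 11, None, None, 23, 16, 31]
Insertion path: 44
Result: insert 48 as right child of 44
Final tree (level order): [44, 11, 48, None, 23, None, None, 16, 31]


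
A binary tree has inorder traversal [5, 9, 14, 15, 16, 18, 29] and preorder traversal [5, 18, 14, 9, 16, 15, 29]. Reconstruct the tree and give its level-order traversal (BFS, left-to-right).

Inorder:  [5, 9, 14, 15, 16, 18, 29]
Preorder: [5, 18, 14, 9, 16, 15, 29]
Algorithm: preorder visits root first, so consume preorder in order;
for each root, split the current inorder slice at that value into
left-subtree inorder and right-subtree inorder, then recurse.
Recursive splits:
  root=5; inorder splits into left=[], right=[9, 14, 15, 16, 18, 29]
  root=18; inorder splits into left=[9, 14, 15, 16], right=[29]
  root=14; inorder splits into left=[9], right=[15, 16]
  root=9; inorder splits into left=[], right=[]
  root=16; inorder splits into left=[15], right=[]
  root=15; inorder splits into left=[], right=[]
  root=29; inorder splits into left=[], right=[]
Reconstructed level-order: [5, 18, 14, 29, 9, 16, 15]


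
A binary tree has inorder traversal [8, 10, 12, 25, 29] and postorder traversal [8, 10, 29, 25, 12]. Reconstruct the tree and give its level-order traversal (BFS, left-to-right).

Inorder:   [8, 10, 12, 25, 29]
Postorder: [8, 10, 29, 25, 12]
Algorithm: postorder visits root last, so walk postorder right-to-left;
each value is the root of the current inorder slice — split it at that
value, recurse on the right subtree first, then the left.
Recursive splits:
  root=12; inorder splits into left=[8, 10], right=[25, 29]
  root=25; inorder splits into left=[], right=[29]
  root=29; inorder splits into left=[], right=[]
  root=10; inorder splits into left=[8], right=[]
  root=8; inorder splits into left=[], right=[]
Reconstructed level-order: [12, 10, 25, 8, 29]


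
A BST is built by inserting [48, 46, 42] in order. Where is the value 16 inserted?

Starting tree (level order): [48, 46, None, 42]
Insertion path: 48 -> 46 -> 42
Result: insert 16 as left child of 42
Final tree (level order): [48, 46, None, 42, None, 16]


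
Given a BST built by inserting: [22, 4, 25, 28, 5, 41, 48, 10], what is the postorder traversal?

Tree insertion order: [22, 4, 25, 28, 5, 41, 48, 10]
Tree (level-order array): [22, 4, 25, None, 5, None, 28, None, 10, None, 41, None, None, None, 48]
Postorder traversal: [10, 5, 4, 48, 41, 28, 25, 22]


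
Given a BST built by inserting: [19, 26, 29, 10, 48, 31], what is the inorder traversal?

Tree insertion order: [19, 26, 29, 10, 48, 31]
Tree (level-order array): [19, 10, 26, None, None, None, 29, None, 48, 31]
Inorder traversal: [10, 19, 26, 29, 31, 48]


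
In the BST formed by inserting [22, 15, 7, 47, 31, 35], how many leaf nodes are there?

Tree built from: [22, 15, 7, 47, 31, 35]
Tree (level-order array): [22, 15, 47, 7, None, 31, None, None, None, None, 35]
Rule: A leaf has 0 children.
Per-node child counts:
  node 22: 2 child(ren)
  node 15: 1 child(ren)
  node 7: 0 child(ren)
  node 47: 1 child(ren)
  node 31: 1 child(ren)
  node 35: 0 child(ren)
Matching nodes: [7, 35]
Count of leaf nodes: 2


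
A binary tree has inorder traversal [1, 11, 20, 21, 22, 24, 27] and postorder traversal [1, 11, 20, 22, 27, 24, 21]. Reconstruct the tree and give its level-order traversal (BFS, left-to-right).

Inorder:   [1, 11, 20, 21, 22, 24, 27]
Postorder: [1, 11, 20, 22, 27, 24, 21]
Algorithm: postorder visits root last, so walk postorder right-to-left;
each value is the root of the current inorder slice — split it at that
value, recurse on the right subtree first, then the left.
Recursive splits:
  root=21; inorder splits into left=[1, 11, 20], right=[22, 24, 27]
  root=24; inorder splits into left=[22], right=[27]
  root=27; inorder splits into left=[], right=[]
  root=22; inorder splits into left=[], right=[]
  root=20; inorder splits into left=[1, 11], right=[]
  root=11; inorder splits into left=[1], right=[]
  root=1; inorder splits into left=[], right=[]
Reconstructed level-order: [21, 20, 24, 11, 22, 27, 1]


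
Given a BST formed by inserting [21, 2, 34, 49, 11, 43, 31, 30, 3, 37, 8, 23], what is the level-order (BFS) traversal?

Tree insertion order: [21, 2, 34, 49, 11, 43, 31, 30, 3, 37, 8, 23]
Tree (level-order array): [21, 2, 34, None, 11, 31, 49, 3, None, 30, None, 43, None, None, 8, 23, None, 37]
BFS from the root, enqueuing left then right child of each popped node:
  queue [21] -> pop 21, enqueue [2, 34], visited so far: [21]
  queue [2, 34] -> pop 2, enqueue [11], visited so far: [21, 2]
  queue [34, 11] -> pop 34, enqueue [31, 49], visited so far: [21, 2, 34]
  queue [11, 31, 49] -> pop 11, enqueue [3], visited so far: [21, 2, 34, 11]
  queue [31, 49, 3] -> pop 31, enqueue [30], visited so far: [21, 2, 34, 11, 31]
  queue [49, 3, 30] -> pop 49, enqueue [43], visited so far: [21, 2, 34, 11, 31, 49]
  queue [3, 30, 43] -> pop 3, enqueue [8], visited so far: [21, 2, 34, 11, 31, 49, 3]
  queue [30, 43, 8] -> pop 30, enqueue [23], visited so far: [21, 2, 34, 11, 31, 49, 3, 30]
  queue [43, 8, 23] -> pop 43, enqueue [37], visited so far: [21, 2, 34, 11, 31, 49, 3, 30, 43]
  queue [8, 23, 37] -> pop 8, enqueue [none], visited so far: [21, 2, 34, 11, 31, 49, 3, 30, 43, 8]
  queue [23, 37] -> pop 23, enqueue [none], visited so far: [21, 2, 34, 11, 31, 49, 3, 30, 43, 8, 23]
  queue [37] -> pop 37, enqueue [none], visited so far: [21, 2, 34, 11, 31, 49, 3, 30, 43, 8, 23, 37]
Result: [21, 2, 34, 11, 31, 49, 3, 30, 43, 8, 23, 37]


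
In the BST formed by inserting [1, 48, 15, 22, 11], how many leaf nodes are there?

Tree built from: [1, 48, 15, 22, 11]
Tree (level-order array): [1, None, 48, 15, None, 11, 22]
Rule: A leaf has 0 children.
Per-node child counts:
  node 1: 1 child(ren)
  node 48: 1 child(ren)
  node 15: 2 child(ren)
  node 11: 0 child(ren)
  node 22: 0 child(ren)
Matching nodes: [11, 22]
Count of leaf nodes: 2


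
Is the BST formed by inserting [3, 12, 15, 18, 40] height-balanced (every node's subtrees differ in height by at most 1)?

Tree (level-order array): [3, None, 12, None, 15, None, 18, None, 40]
Definition: a tree is height-balanced if, at every node, |h(left) - h(right)| <= 1 (empty subtree has height -1).
Bottom-up per-node check:
  node 40: h_left=-1, h_right=-1, diff=0 [OK], height=0
  node 18: h_left=-1, h_right=0, diff=1 [OK], height=1
  node 15: h_left=-1, h_right=1, diff=2 [FAIL (|-1-1|=2 > 1)], height=2
  node 12: h_left=-1, h_right=2, diff=3 [FAIL (|-1-2|=3 > 1)], height=3
  node 3: h_left=-1, h_right=3, diff=4 [FAIL (|-1-3|=4 > 1)], height=4
Node 15 violates the condition: |-1 - 1| = 2 > 1.
Result: Not balanced


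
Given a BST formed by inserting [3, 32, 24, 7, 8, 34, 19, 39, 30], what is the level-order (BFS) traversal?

Tree insertion order: [3, 32, 24, 7, 8, 34, 19, 39, 30]
Tree (level-order array): [3, None, 32, 24, 34, 7, 30, None, 39, None, 8, None, None, None, None, None, 19]
BFS from the root, enqueuing left then right child of each popped node:
  queue [3] -> pop 3, enqueue [32], visited so far: [3]
  queue [32] -> pop 32, enqueue [24, 34], visited so far: [3, 32]
  queue [24, 34] -> pop 24, enqueue [7, 30], visited so far: [3, 32, 24]
  queue [34, 7, 30] -> pop 34, enqueue [39], visited so far: [3, 32, 24, 34]
  queue [7, 30, 39] -> pop 7, enqueue [8], visited so far: [3, 32, 24, 34, 7]
  queue [30, 39, 8] -> pop 30, enqueue [none], visited so far: [3, 32, 24, 34, 7, 30]
  queue [39, 8] -> pop 39, enqueue [none], visited so far: [3, 32, 24, 34, 7, 30, 39]
  queue [8] -> pop 8, enqueue [19], visited so far: [3, 32, 24, 34, 7, 30, 39, 8]
  queue [19] -> pop 19, enqueue [none], visited so far: [3, 32, 24, 34, 7, 30, 39, 8, 19]
Result: [3, 32, 24, 34, 7, 30, 39, 8, 19]


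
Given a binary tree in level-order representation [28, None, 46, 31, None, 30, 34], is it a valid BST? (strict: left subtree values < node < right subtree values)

Level-order array: [28, None, 46, 31, None, 30, 34]
Validate using subtree bounds (lo, hi): at each node, require lo < value < hi,
then recurse left with hi=value and right with lo=value.
Preorder trace (stopping at first violation):
  at node 28 with bounds (-inf, +inf): OK
  at node 46 with bounds (28, +inf): OK
  at node 31 with bounds (28, 46): OK
  at node 30 with bounds (28, 31): OK
  at node 34 with bounds (31, 46): OK
No violation found at any node.
Result: Valid BST


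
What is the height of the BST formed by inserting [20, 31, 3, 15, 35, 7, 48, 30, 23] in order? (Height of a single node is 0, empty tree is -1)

Insertion order: [20, 31, 3, 15, 35, 7, 48, 30, 23]
Tree (level-order array): [20, 3, 31, None, 15, 30, 35, 7, None, 23, None, None, 48]
Compute height bottom-up (empty subtree = -1):
  height(7) = 1 + max(-1, -1) = 0
  height(15) = 1 + max(0, -1) = 1
  height(3) = 1 + max(-1, 1) = 2
  height(23) = 1 + max(-1, -1) = 0
  height(30) = 1 + max(0, -1) = 1
  height(48) = 1 + max(-1, -1) = 0
  height(35) = 1 + max(-1, 0) = 1
  height(31) = 1 + max(1, 1) = 2
  height(20) = 1 + max(2, 2) = 3
Height = 3


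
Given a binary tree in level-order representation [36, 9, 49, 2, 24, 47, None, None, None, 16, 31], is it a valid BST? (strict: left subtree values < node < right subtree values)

Level-order array: [36, 9, 49, 2, 24, 47, None, None, None, 16, 31]
Validate using subtree bounds (lo, hi): at each node, require lo < value < hi,
then recurse left with hi=value and right with lo=value.
Preorder trace (stopping at first violation):
  at node 36 with bounds (-inf, +inf): OK
  at node 9 with bounds (-inf, 36): OK
  at node 2 with bounds (-inf, 9): OK
  at node 24 with bounds (9, 36): OK
  at node 16 with bounds (9, 24): OK
  at node 31 with bounds (24, 36): OK
  at node 49 with bounds (36, +inf): OK
  at node 47 with bounds (36, 49): OK
No violation found at any node.
Result: Valid BST


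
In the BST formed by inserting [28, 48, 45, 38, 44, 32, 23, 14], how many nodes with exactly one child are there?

Tree built from: [28, 48, 45, 38, 44, 32, 23, 14]
Tree (level-order array): [28, 23, 48, 14, None, 45, None, None, None, 38, None, 32, 44]
Rule: These are nodes with exactly 1 non-null child.
Per-node child counts:
  node 28: 2 child(ren)
  node 23: 1 child(ren)
  node 14: 0 child(ren)
  node 48: 1 child(ren)
  node 45: 1 child(ren)
  node 38: 2 child(ren)
  node 32: 0 child(ren)
  node 44: 0 child(ren)
Matching nodes: [23, 48, 45]
Count of nodes with exactly one child: 3


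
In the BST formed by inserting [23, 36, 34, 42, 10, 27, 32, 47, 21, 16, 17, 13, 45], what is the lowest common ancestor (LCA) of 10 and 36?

Tree insertion order: [23, 36, 34, 42, 10, 27, 32, 47, 21, 16, 17, 13, 45]
Tree (level-order array): [23, 10, 36, None, 21, 34, 42, 16, None, 27, None, None, 47, 13, 17, None, 32, 45]
In a BST, the LCA of p=10, q=36 is the first node v on the
root-to-leaf path with p <= v <= q (go left if both < v, right if both > v).
Walk from root:
  at 23: 10 <= 23 <= 36, this is the LCA
LCA = 23


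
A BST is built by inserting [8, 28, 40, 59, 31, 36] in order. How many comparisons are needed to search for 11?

Search path for 11: 8 -> 28
Found: False
Comparisons: 2


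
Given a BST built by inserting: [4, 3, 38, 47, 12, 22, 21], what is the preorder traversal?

Tree insertion order: [4, 3, 38, 47, 12, 22, 21]
Tree (level-order array): [4, 3, 38, None, None, 12, 47, None, 22, None, None, 21]
Preorder traversal: [4, 3, 38, 12, 22, 21, 47]


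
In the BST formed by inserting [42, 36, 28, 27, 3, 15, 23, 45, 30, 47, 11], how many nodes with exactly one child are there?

Tree built from: [42, 36, 28, 27, 3, 15, 23, 45, 30, 47, 11]
Tree (level-order array): [42, 36, 45, 28, None, None, 47, 27, 30, None, None, 3, None, None, None, None, 15, 11, 23]
Rule: These are nodes with exactly 1 non-null child.
Per-node child counts:
  node 42: 2 child(ren)
  node 36: 1 child(ren)
  node 28: 2 child(ren)
  node 27: 1 child(ren)
  node 3: 1 child(ren)
  node 15: 2 child(ren)
  node 11: 0 child(ren)
  node 23: 0 child(ren)
  node 30: 0 child(ren)
  node 45: 1 child(ren)
  node 47: 0 child(ren)
Matching nodes: [36, 27, 3, 45]
Count of nodes with exactly one child: 4


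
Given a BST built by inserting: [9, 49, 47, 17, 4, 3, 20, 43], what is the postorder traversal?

Tree insertion order: [9, 49, 47, 17, 4, 3, 20, 43]
Tree (level-order array): [9, 4, 49, 3, None, 47, None, None, None, 17, None, None, 20, None, 43]
Postorder traversal: [3, 4, 43, 20, 17, 47, 49, 9]


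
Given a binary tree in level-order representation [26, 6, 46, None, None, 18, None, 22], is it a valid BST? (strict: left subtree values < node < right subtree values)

Level-order array: [26, 6, 46, None, None, 18, None, 22]
Validate using subtree bounds (lo, hi): at each node, require lo < value < hi,
then recurse left with hi=value and right with lo=value.
Preorder trace (stopping at first violation):
  at node 26 with bounds (-inf, +inf): OK
  at node 6 with bounds (-inf, 26): OK
  at node 46 with bounds (26, +inf): OK
  at node 18 with bounds (26, 46): VIOLATION
Node 18 violates its bound: not (26 < 18 < 46).
Result: Not a valid BST


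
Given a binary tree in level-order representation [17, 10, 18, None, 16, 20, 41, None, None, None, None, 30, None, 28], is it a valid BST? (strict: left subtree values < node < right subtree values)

Level-order array: [17, 10, 18, None, 16, 20, 41, None, None, None, None, 30, None, 28]
Validate using subtree bounds (lo, hi): at each node, require lo < value < hi,
then recurse left with hi=value and right with lo=value.
Preorder trace (stopping at first violation):
  at node 17 with bounds (-inf, +inf): OK
  at node 10 with bounds (-inf, 17): OK
  at node 16 with bounds (10, 17): OK
  at node 18 with bounds (17, +inf): OK
  at node 20 with bounds (17, 18): VIOLATION
Node 20 violates its bound: not (17 < 20 < 18).
Result: Not a valid BST


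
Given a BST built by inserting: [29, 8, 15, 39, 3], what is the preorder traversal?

Tree insertion order: [29, 8, 15, 39, 3]
Tree (level-order array): [29, 8, 39, 3, 15]
Preorder traversal: [29, 8, 3, 15, 39]


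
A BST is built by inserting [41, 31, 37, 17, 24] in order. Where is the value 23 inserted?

Starting tree (level order): [41, 31, None, 17, 37, None, 24]
Insertion path: 41 -> 31 -> 17 -> 24
Result: insert 23 as left child of 24
Final tree (level order): [41, 31, None, 17, 37, None, 24, None, None, 23]


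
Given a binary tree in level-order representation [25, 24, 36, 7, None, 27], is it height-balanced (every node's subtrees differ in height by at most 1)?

Tree (level-order array): [25, 24, 36, 7, None, 27]
Definition: a tree is height-balanced if, at every node, |h(left) - h(right)| <= 1 (empty subtree has height -1).
Bottom-up per-node check:
  node 7: h_left=-1, h_right=-1, diff=0 [OK], height=0
  node 24: h_left=0, h_right=-1, diff=1 [OK], height=1
  node 27: h_left=-1, h_right=-1, diff=0 [OK], height=0
  node 36: h_left=0, h_right=-1, diff=1 [OK], height=1
  node 25: h_left=1, h_right=1, diff=0 [OK], height=2
All nodes satisfy the balance condition.
Result: Balanced


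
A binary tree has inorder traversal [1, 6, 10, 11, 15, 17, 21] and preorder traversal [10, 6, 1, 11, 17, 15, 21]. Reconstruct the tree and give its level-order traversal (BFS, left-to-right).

Inorder:  [1, 6, 10, 11, 15, 17, 21]
Preorder: [10, 6, 1, 11, 17, 15, 21]
Algorithm: preorder visits root first, so consume preorder in order;
for each root, split the current inorder slice at that value into
left-subtree inorder and right-subtree inorder, then recurse.
Recursive splits:
  root=10; inorder splits into left=[1, 6], right=[11, 15, 17, 21]
  root=6; inorder splits into left=[1], right=[]
  root=1; inorder splits into left=[], right=[]
  root=11; inorder splits into left=[], right=[15, 17, 21]
  root=17; inorder splits into left=[15], right=[21]
  root=15; inorder splits into left=[], right=[]
  root=21; inorder splits into left=[], right=[]
Reconstructed level-order: [10, 6, 11, 1, 17, 15, 21]


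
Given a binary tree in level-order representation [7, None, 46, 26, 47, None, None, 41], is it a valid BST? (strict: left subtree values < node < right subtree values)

Level-order array: [7, None, 46, 26, 47, None, None, 41]
Validate using subtree bounds (lo, hi): at each node, require lo < value < hi,
then recurse left with hi=value and right with lo=value.
Preorder trace (stopping at first violation):
  at node 7 with bounds (-inf, +inf): OK
  at node 46 with bounds (7, +inf): OK
  at node 26 with bounds (7, 46): OK
  at node 47 with bounds (46, +inf): OK
  at node 41 with bounds (46, 47): VIOLATION
Node 41 violates its bound: not (46 < 41 < 47).
Result: Not a valid BST


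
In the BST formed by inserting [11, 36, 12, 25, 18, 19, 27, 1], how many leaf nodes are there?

Tree built from: [11, 36, 12, 25, 18, 19, 27, 1]
Tree (level-order array): [11, 1, 36, None, None, 12, None, None, 25, 18, 27, None, 19]
Rule: A leaf has 0 children.
Per-node child counts:
  node 11: 2 child(ren)
  node 1: 0 child(ren)
  node 36: 1 child(ren)
  node 12: 1 child(ren)
  node 25: 2 child(ren)
  node 18: 1 child(ren)
  node 19: 0 child(ren)
  node 27: 0 child(ren)
Matching nodes: [1, 19, 27]
Count of leaf nodes: 3


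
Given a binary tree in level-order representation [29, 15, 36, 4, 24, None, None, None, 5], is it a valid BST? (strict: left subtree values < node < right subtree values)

Level-order array: [29, 15, 36, 4, 24, None, None, None, 5]
Validate using subtree bounds (lo, hi): at each node, require lo < value < hi,
then recurse left with hi=value and right with lo=value.
Preorder trace (stopping at first violation):
  at node 29 with bounds (-inf, +inf): OK
  at node 15 with bounds (-inf, 29): OK
  at node 4 with bounds (-inf, 15): OK
  at node 5 with bounds (4, 15): OK
  at node 24 with bounds (15, 29): OK
  at node 36 with bounds (29, +inf): OK
No violation found at any node.
Result: Valid BST


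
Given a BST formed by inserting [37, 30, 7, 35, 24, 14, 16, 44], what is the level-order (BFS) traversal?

Tree insertion order: [37, 30, 7, 35, 24, 14, 16, 44]
Tree (level-order array): [37, 30, 44, 7, 35, None, None, None, 24, None, None, 14, None, None, 16]
BFS from the root, enqueuing left then right child of each popped node:
  queue [37] -> pop 37, enqueue [30, 44], visited so far: [37]
  queue [30, 44] -> pop 30, enqueue [7, 35], visited so far: [37, 30]
  queue [44, 7, 35] -> pop 44, enqueue [none], visited so far: [37, 30, 44]
  queue [7, 35] -> pop 7, enqueue [24], visited so far: [37, 30, 44, 7]
  queue [35, 24] -> pop 35, enqueue [none], visited so far: [37, 30, 44, 7, 35]
  queue [24] -> pop 24, enqueue [14], visited so far: [37, 30, 44, 7, 35, 24]
  queue [14] -> pop 14, enqueue [16], visited so far: [37, 30, 44, 7, 35, 24, 14]
  queue [16] -> pop 16, enqueue [none], visited so far: [37, 30, 44, 7, 35, 24, 14, 16]
Result: [37, 30, 44, 7, 35, 24, 14, 16]


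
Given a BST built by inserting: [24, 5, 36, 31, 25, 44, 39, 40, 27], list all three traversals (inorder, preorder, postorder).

Tree insertion order: [24, 5, 36, 31, 25, 44, 39, 40, 27]
Tree (level-order array): [24, 5, 36, None, None, 31, 44, 25, None, 39, None, None, 27, None, 40]
Inorder (L, root, R): [5, 24, 25, 27, 31, 36, 39, 40, 44]
Preorder (root, L, R): [24, 5, 36, 31, 25, 27, 44, 39, 40]
Postorder (L, R, root): [5, 27, 25, 31, 40, 39, 44, 36, 24]


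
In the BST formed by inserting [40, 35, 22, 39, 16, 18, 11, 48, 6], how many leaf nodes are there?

Tree built from: [40, 35, 22, 39, 16, 18, 11, 48, 6]
Tree (level-order array): [40, 35, 48, 22, 39, None, None, 16, None, None, None, 11, 18, 6]
Rule: A leaf has 0 children.
Per-node child counts:
  node 40: 2 child(ren)
  node 35: 2 child(ren)
  node 22: 1 child(ren)
  node 16: 2 child(ren)
  node 11: 1 child(ren)
  node 6: 0 child(ren)
  node 18: 0 child(ren)
  node 39: 0 child(ren)
  node 48: 0 child(ren)
Matching nodes: [6, 18, 39, 48]
Count of leaf nodes: 4


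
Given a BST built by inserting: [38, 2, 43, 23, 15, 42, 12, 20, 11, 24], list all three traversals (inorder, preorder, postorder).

Tree insertion order: [38, 2, 43, 23, 15, 42, 12, 20, 11, 24]
Tree (level-order array): [38, 2, 43, None, 23, 42, None, 15, 24, None, None, 12, 20, None, None, 11]
Inorder (L, root, R): [2, 11, 12, 15, 20, 23, 24, 38, 42, 43]
Preorder (root, L, R): [38, 2, 23, 15, 12, 11, 20, 24, 43, 42]
Postorder (L, R, root): [11, 12, 20, 15, 24, 23, 2, 42, 43, 38]


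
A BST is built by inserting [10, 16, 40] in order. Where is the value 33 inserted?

Starting tree (level order): [10, None, 16, None, 40]
Insertion path: 10 -> 16 -> 40
Result: insert 33 as left child of 40
Final tree (level order): [10, None, 16, None, 40, 33]


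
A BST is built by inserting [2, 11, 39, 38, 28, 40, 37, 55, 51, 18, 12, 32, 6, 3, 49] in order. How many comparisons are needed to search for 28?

Search path for 28: 2 -> 11 -> 39 -> 38 -> 28
Found: True
Comparisons: 5


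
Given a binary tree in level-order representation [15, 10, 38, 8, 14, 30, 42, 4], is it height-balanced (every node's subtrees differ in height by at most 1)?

Tree (level-order array): [15, 10, 38, 8, 14, 30, 42, 4]
Definition: a tree is height-balanced if, at every node, |h(left) - h(right)| <= 1 (empty subtree has height -1).
Bottom-up per-node check:
  node 4: h_left=-1, h_right=-1, diff=0 [OK], height=0
  node 8: h_left=0, h_right=-1, diff=1 [OK], height=1
  node 14: h_left=-1, h_right=-1, diff=0 [OK], height=0
  node 10: h_left=1, h_right=0, diff=1 [OK], height=2
  node 30: h_left=-1, h_right=-1, diff=0 [OK], height=0
  node 42: h_left=-1, h_right=-1, diff=0 [OK], height=0
  node 38: h_left=0, h_right=0, diff=0 [OK], height=1
  node 15: h_left=2, h_right=1, diff=1 [OK], height=3
All nodes satisfy the balance condition.
Result: Balanced


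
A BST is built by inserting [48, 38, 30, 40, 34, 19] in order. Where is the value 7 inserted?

Starting tree (level order): [48, 38, None, 30, 40, 19, 34]
Insertion path: 48 -> 38 -> 30 -> 19
Result: insert 7 as left child of 19
Final tree (level order): [48, 38, None, 30, 40, 19, 34, None, None, 7]


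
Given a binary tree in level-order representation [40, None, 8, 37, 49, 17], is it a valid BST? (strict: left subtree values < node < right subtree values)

Level-order array: [40, None, 8, 37, 49, 17]
Validate using subtree bounds (lo, hi): at each node, require lo < value < hi,
then recurse left with hi=value and right with lo=value.
Preorder trace (stopping at first violation):
  at node 40 with bounds (-inf, +inf): OK
  at node 8 with bounds (40, +inf): VIOLATION
Node 8 violates its bound: not (40 < 8 < +inf).
Result: Not a valid BST


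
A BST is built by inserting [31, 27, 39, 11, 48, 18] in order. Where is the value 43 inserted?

Starting tree (level order): [31, 27, 39, 11, None, None, 48, None, 18]
Insertion path: 31 -> 39 -> 48
Result: insert 43 as left child of 48
Final tree (level order): [31, 27, 39, 11, None, None, 48, None, 18, 43]


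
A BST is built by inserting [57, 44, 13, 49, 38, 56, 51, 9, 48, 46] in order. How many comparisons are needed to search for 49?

Search path for 49: 57 -> 44 -> 49
Found: True
Comparisons: 3


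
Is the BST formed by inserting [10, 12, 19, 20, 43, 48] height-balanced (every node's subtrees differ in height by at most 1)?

Tree (level-order array): [10, None, 12, None, 19, None, 20, None, 43, None, 48]
Definition: a tree is height-balanced if, at every node, |h(left) - h(right)| <= 1 (empty subtree has height -1).
Bottom-up per-node check:
  node 48: h_left=-1, h_right=-1, diff=0 [OK], height=0
  node 43: h_left=-1, h_right=0, diff=1 [OK], height=1
  node 20: h_left=-1, h_right=1, diff=2 [FAIL (|-1-1|=2 > 1)], height=2
  node 19: h_left=-1, h_right=2, diff=3 [FAIL (|-1-2|=3 > 1)], height=3
  node 12: h_left=-1, h_right=3, diff=4 [FAIL (|-1-3|=4 > 1)], height=4
  node 10: h_left=-1, h_right=4, diff=5 [FAIL (|-1-4|=5 > 1)], height=5
Node 20 violates the condition: |-1 - 1| = 2 > 1.
Result: Not balanced


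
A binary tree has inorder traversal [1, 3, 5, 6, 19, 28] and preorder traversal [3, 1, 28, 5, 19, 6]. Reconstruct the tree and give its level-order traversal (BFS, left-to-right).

Inorder:  [1, 3, 5, 6, 19, 28]
Preorder: [3, 1, 28, 5, 19, 6]
Algorithm: preorder visits root first, so consume preorder in order;
for each root, split the current inorder slice at that value into
left-subtree inorder and right-subtree inorder, then recurse.
Recursive splits:
  root=3; inorder splits into left=[1], right=[5, 6, 19, 28]
  root=1; inorder splits into left=[], right=[]
  root=28; inorder splits into left=[5, 6, 19], right=[]
  root=5; inorder splits into left=[], right=[6, 19]
  root=19; inorder splits into left=[6], right=[]
  root=6; inorder splits into left=[], right=[]
Reconstructed level-order: [3, 1, 28, 5, 19, 6]


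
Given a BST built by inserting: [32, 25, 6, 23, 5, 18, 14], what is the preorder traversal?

Tree insertion order: [32, 25, 6, 23, 5, 18, 14]
Tree (level-order array): [32, 25, None, 6, None, 5, 23, None, None, 18, None, 14]
Preorder traversal: [32, 25, 6, 5, 23, 18, 14]


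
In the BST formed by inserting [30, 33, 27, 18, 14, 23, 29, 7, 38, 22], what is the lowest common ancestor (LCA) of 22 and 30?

Tree insertion order: [30, 33, 27, 18, 14, 23, 29, 7, 38, 22]
Tree (level-order array): [30, 27, 33, 18, 29, None, 38, 14, 23, None, None, None, None, 7, None, 22]
In a BST, the LCA of p=22, q=30 is the first node v on the
root-to-leaf path with p <= v <= q (go left if both < v, right if both > v).
Walk from root:
  at 30: 22 <= 30 <= 30, this is the LCA
LCA = 30


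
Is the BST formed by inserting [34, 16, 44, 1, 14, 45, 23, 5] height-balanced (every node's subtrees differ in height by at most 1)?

Tree (level-order array): [34, 16, 44, 1, 23, None, 45, None, 14, None, None, None, None, 5]
Definition: a tree is height-balanced if, at every node, |h(left) - h(right)| <= 1 (empty subtree has height -1).
Bottom-up per-node check:
  node 5: h_left=-1, h_right=-1, diff=0 [OK], height=0
  node 14: h_left=0, h_right=-1, diff=1 [OK], height=1
  node 1: h_left=-1, h_right=1, diff=2 [FAIL (|-1-1|=2 > 1)], height=2
  node 23: h_left=-1, h_right=-1, diff=0 [OK], height=0
  node 16: h_left=2, h_right=0, diff=2 [FAIL (|2-0|=2 > 1)], height=3
  node 45: h_left=-1, h_right=-1, diff=0 [OK], height=0
  node 44: h_left=-1, h_right=0, diff=1 [OK], height=1
  node 34: h_left=3, h_right=1, diff=2 [FAIL (|3-1|=2 > 1)], height=4
Node 1 violates the condition: |-1 - 1| = 2 > 1.
Result: Not balanced
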